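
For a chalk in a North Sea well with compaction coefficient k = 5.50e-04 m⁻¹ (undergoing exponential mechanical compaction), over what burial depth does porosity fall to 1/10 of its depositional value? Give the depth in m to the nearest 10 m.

Working in km (1 km = 1000 m; k in km⁻¹ = k in m⁻¹ × 1000):
φ/φ₀ = 1/10 ⇒ exp(−k·d) = 1/10 ⇒ d = ln(10) / k
d = 2.3026 / 0.55 = 4.187 km

4190 m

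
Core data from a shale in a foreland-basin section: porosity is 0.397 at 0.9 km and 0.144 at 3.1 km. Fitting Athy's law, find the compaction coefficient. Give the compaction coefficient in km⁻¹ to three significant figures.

Athy: phi(Z) = phi₀ e^(−cZ) ⇒ phi₁/phi₂ = e^{c(Z₂−Z₁)} ⇒ c = ln(phi₁/phi₂)/(Z₂−Z₁)
c = ln(0.397/0.144) / (3.1 − 0.9) = ln(2.757) / 2.2 = 1.0141 / 2.2 = 0.461 km⁻¹

0.461 km⁻¹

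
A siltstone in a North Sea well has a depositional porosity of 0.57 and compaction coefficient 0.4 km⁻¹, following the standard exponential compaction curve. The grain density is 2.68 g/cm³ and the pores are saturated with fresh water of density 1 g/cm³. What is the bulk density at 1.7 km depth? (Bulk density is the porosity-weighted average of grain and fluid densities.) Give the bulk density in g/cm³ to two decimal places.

2.19 g/cm³

Porosity at depth: n = 0.57·exp(−0.4×1.7) = 0.57×0.5066 = 0.2888
Bulk density: ρ_b = (1−n)ρ_g + n·ρ_f = 0.7112×2.68 + 0.2888×1
       = 1.906 + 0.289 = 2.195 g/cm³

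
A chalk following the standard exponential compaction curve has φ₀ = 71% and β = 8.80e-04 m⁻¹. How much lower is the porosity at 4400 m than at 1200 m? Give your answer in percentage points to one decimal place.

Working in km (1 km = 1000 m; β in km⁻¹ = β in m⁻¹ × 1000):
φ(1.2) = 0.71·e^(−0.88×1.2) = 0.2470
φ(4.4) = 0.71·e^(−0.88×4.4) = 0.0148
Δφ = 0.2470 − 0.0148 = 0.2322

23.2 percentage points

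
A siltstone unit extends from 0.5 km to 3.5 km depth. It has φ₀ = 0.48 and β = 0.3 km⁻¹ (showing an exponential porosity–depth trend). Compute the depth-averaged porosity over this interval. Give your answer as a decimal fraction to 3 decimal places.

⟨φ⟩ = (1/(Z₂−Z₁)) ∫ φ₀ e^(−βZ) dZ = φ₀·(e^(−β·Z₁) − e^(−β·Z₂)) / (β·(Z₂−Z₁))
e^(−0.3×0.5) = 0.8607; e^(−0.3×3.5) = 0.3499
⟨φ⟩ = 0.48 × (0.8607 − 0.3499) / (0.3 × 3) = 0.48 × 0.5675 = 0.2724

0.272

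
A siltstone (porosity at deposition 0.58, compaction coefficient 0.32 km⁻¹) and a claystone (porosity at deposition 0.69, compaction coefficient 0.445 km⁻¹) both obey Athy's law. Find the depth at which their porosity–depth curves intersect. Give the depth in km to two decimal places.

1.39 km

Set n₀ₐ e^(−cₐz) = n₀ᵦ e^(−cᵦz) ⇒ ln(n₀ₐ/n₀ᵦ) = (cₐ − cᵦ)·z
z = ln(0.58/0.69) / (0.32 − 0.445) = -0.1737 / -0.125 = 1.389 km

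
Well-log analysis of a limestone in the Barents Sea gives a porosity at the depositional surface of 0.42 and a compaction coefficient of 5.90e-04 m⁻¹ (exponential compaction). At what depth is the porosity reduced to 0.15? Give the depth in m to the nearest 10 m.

Working in km (1 km = 1000 m; β in km⁻¹ = β in m⁻¹ × 1000):
Invert Athy's law: z = ln(phi₀/phi) / β
z = ln(0.42/0.15) / 0.59 = ln(2.8) / 0.59 = 1.0296 / 0.59 = 1.745 km

1750 m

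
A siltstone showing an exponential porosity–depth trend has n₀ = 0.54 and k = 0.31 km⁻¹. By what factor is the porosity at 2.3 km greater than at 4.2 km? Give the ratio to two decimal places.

1.80

n(z₁)/n(z₂) = e^(−k·z₁)/e^(−k·z₂) = e^{k(z₂−z₁)}
= exp(0.31 × 1.9) = exp(0.589) = 1.8022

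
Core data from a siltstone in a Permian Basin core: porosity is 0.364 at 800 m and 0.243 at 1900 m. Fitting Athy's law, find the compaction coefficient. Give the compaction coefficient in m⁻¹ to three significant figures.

0.000367 m⁻¹

Working in km (1 km = 1000 m; c in km⁻¹ = c in m⁻¹ × 1000):
Athy: phi(z) = phi₀ e^(−cz) ⇒ phi₁/phi₂ = e^{c(z₂−z₁)} ⇒ c = ln(phi₁/phi₂)/(z₂−z₁)
c = ln(0.364/0.243) / (1.9 − 0.8) = ln(1.498) / 1.1 = 0.4041 / 1.1 = 0.3674 km⁻¹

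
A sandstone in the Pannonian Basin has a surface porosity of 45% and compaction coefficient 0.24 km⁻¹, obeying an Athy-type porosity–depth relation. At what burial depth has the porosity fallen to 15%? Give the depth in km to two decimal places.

Invert Athy's law: d = ln(φ₀/φ) / k
d = ln(0.45/0.15) / 0.24 = ln(3) / 0.24 = 1.0986 / 0.24 = 4.578 km

4.58 km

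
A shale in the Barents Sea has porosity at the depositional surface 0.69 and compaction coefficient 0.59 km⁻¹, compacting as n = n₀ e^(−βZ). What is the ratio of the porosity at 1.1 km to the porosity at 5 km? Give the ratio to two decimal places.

n(Z₁)/n(Z₂) = e^(−β·Z₁)/e^(−β·Z₂) = e^{β(Z₂−Z₁)}
= exp(0.59 × 3.9) = exp(2.301) = 9.9842

9.98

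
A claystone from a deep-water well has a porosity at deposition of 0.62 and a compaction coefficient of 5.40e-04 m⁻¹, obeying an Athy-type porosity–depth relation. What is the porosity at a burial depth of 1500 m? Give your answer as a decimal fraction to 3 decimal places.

0.276

Working in km (1 km = 1000 m; β in km⁻¹ = β in m⁻¹ × 1000):
φ = φ₀·exp(−β·Z) = 0.62 × exp(−0.54 × 1.5) = 0.62 × exp(−0.81)
  = 0.62 × 0.4449 = 0.2758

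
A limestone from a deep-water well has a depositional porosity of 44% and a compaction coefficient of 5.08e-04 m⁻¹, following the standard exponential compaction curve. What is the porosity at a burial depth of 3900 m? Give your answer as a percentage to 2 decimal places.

Working in km (1 km = 1000 m; c in km⁻¹ = c in m⁻¹ × 1000):
n = n₀·exp(−c·d) = 0.44 × exp(−0.508 × 3.9) = 0.44 × exp(−1.981)
  = 0.44 × 0.1379 = 0.0607

6.07%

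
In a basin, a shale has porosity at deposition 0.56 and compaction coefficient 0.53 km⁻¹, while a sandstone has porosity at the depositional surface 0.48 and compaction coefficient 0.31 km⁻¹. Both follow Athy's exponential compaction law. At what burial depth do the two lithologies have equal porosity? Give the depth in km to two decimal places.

0.70 km

Set n₀ₐ e^(−cₐd) = n₀ᵦ e^(−cᵦd) ⇒ ln(n₀ₐ/n₀ᵦ) = (cₐ − cᵦ)·d
d = ln(0.56/0.48) / (0.53 − 0.31) = 0.1542 / 0.22 = 0.701 km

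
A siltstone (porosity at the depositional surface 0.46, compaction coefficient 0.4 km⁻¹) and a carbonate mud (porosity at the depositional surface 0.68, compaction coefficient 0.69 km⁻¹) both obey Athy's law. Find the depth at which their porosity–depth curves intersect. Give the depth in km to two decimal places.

1.35 km

Set n₀ₐ e^(−cₐd) = n₀ᵦ e^(−cᵦd) ⇒ ln(n₀ₐ/n₀ᵦ) = (cₐ − cᵦ)·d
d = ln(0.46/0.68) / (0.4 − 0.69) = -0.3909 / -0.29 = 1.348 km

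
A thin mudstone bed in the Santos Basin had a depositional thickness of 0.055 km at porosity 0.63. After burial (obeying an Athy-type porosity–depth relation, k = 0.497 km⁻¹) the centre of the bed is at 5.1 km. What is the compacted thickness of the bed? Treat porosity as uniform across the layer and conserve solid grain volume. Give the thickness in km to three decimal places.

Porosity at 5.1 km: phi = 0.63·exp(−0.497×5.1) = 0.0499
Solid-volume conservation: h(1−phi) = h₀(1−phi₀) ⇒ h = h₀·(1−phi₀)/(1−phi)
h = 0.055 × (1 − 0.63)/(1 − 0.0499) = 0.055 × 0.3895 = 0.0214 km

0.021 km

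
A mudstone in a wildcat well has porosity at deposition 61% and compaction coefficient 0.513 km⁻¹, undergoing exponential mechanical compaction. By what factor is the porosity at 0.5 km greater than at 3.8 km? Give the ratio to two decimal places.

φ(Z₁)/φ(Z₂) = e^(−β·Z₁)/e^(−β·Z₂) = e^{β(Z₂−Z₁)}
= exp(0.513 × 3.3) = exp(1.693) = 5.4352

5.44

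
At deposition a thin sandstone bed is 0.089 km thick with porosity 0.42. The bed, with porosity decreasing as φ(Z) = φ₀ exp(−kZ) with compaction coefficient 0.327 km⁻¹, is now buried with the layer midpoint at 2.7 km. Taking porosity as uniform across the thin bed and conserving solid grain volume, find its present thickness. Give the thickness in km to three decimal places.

Porosity at 2.7 km: φ = 0.42·exp(−0.327×2.7) = 0.1737
Solid-volume conservation: h(1−φ) = h₀(1−φ₀) ⇒ h = h₀·(1−φ₀)/(1−φ)
h = 0.089 × (1 − 0.42)/(1 − 0.1737) = 0.089 × 0.7019 = 0.0625 km

0.062 km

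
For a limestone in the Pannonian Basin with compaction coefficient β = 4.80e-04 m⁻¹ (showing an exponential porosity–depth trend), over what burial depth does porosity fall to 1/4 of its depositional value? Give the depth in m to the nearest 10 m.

Working in km (1 km = 1000 m; β in km⁻¹ = β in m⁻¹ × 1000):
φ/φ₀ = 1/4 ⇒ exp(−β·Z) = 1/4 ⇒ Z = ln(4) / β
Z = 1.3863 / 0.48 = 2.888 km

2890 m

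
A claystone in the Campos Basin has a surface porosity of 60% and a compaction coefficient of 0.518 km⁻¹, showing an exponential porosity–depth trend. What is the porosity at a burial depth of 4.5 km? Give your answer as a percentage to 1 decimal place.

5.8%

phi = phi₀·exp(−k·Z) = 0.6 × exp(−0.518 × 4.5) = 0.6 × exp(−2.331)
  = 0.6 × 0.0972 = 0.0583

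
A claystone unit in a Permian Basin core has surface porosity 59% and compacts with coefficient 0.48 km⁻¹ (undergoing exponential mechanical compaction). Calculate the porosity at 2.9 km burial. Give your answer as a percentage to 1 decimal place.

φ = φ₀·exp(−k·Z) = 0.59 × exp(−0.48 × 2.9) = 0.59 × exp(−1.392)
  = 0.59 × 0.2486 = 0.1467

14.7%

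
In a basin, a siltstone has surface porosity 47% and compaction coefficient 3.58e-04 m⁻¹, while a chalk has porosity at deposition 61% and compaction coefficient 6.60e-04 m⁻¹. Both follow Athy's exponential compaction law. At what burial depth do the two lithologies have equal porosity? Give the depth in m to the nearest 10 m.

Working in km (1 km = 1000 m; k in km⁻¹ = k in m⁻¹ × 1000):
Set phi₀ₐ e^(−kₐz) = phi₀ᵦ e^(−kᵦz) ⇒ ln(phi₀ₐ/phi₀ᵦ) = (kₐ − kᵦ)·z
z = ln(0.47/0.61) / (0.358 − 0.66) = -0.2607 / -0.302 = 0.863 km

860 m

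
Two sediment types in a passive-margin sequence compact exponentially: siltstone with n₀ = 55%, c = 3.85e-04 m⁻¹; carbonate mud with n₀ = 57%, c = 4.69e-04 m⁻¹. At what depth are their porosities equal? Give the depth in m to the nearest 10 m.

Working in km (1 km = 1000 m; c in km⁻¹ = c in m⁻¹ × 1000):
Set n₀ₐ e^(−cₐd) = n₀ᵦ e^(−cᵦd) ⇒ ln(n₀ₐ/n₀ᵦ) = (cₐ − cᵦ)·d
d = ln(0.55/0.57) / (0.385 − 0.469) = -0.0357 / -0.084 = 0.425 km

430 m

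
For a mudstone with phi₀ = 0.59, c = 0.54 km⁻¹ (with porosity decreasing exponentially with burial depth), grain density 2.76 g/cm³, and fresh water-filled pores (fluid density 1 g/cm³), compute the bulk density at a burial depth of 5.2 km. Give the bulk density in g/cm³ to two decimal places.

2.70 g/cm³

Porosity at depth: phi = 0.59·exp(−0.54×5.2) = 0.59×0.0603 = 0.0356
Bulk density: ρ_b = (1−phi)ρ_g + phi·ρ_f = 0.9644×2.76 + 0.0356×1
       = 2.662 + 0.036 = 2.697 g/cm³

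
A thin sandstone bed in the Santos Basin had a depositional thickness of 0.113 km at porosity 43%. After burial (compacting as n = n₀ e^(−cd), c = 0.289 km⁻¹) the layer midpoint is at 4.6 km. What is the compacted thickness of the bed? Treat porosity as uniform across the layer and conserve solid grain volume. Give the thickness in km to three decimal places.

0.073 km

Porosity at 4.6 km: n = 0.43·exp(−0.289×4.6) = 0.1138
Solid-volume conservation: h(1−n) = h₀(1−n₀) ⇒ h = h₀·(1−n₀)/(1−n)
h = 0.113 × (1 − 0.43)/(1 − 0.1138) = 0.113 × 0.6432 = 0.0727 km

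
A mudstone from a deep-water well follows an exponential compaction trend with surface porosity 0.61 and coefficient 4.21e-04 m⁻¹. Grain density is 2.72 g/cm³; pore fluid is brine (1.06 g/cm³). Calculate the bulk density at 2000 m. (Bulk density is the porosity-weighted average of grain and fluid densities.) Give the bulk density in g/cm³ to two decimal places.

2.28 g/cm³

Working in km (1 km = 1000 m; k in km⁻¹ = k in m⁻¹ × 1000):
Porosity at depth: φ = 0.61·exp(−0.421×2) = 0.61×0.4308 = 0.2628
Bulk density: ρ_b = (1−φ)ρ_g + φ·ρ_f = 0.7372×2.72 + 0.2628×1.06
       = 2.005 + 0.279 = 2.284 g/cm³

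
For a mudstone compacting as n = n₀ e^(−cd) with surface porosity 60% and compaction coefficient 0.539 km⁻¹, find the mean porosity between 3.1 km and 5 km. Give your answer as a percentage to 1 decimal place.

⟨n⟩ = (1/(d₂−d₁)) ∫ n₀ e^(−cd) dd = n₀·(e^(−c·d₁) − e^(−c·d₂)) / (c·(d₂−d₁))
e^(−0.539×3.1) = 0.1881; e^(−0.539×5) = 0.0675
⟨n⟩ = 0.6 × (0.1881 − 0.0675) / (0.539 × 1.9) = 0.6 × 0.1177 = 0.0706

7.1%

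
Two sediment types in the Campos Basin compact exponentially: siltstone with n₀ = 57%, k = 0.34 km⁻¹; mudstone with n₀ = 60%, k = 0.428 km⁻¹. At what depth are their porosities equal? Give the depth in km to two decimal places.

Set n₀ₐ e^(−kₐd) = n₀ᵦ e^(−kᵦd) ⇒ ln(n₀ₐ/n₀ᵦ) = (kₐ − kᵦ)·d
d = ln(0.57/0.6) / (0.34 − 0.428) = -0.0513 / -0.088 = 0.583 km

0.58 km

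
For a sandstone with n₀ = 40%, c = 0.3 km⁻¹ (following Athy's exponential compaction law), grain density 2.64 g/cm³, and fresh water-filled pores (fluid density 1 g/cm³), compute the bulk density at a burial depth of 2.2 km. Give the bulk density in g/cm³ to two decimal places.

2.30 g/cm³

Porosity at depth: n = 0.4·exp(−0.3×2.2) = 0.4×0.5169 = 0.2067
Bulk density: ρ_b = (1−n)ρ_g + n·ρ_f = 0.7933×2.64 + 0.2067×1
       = 2.094 + 0.207 = 2.301 g/cm³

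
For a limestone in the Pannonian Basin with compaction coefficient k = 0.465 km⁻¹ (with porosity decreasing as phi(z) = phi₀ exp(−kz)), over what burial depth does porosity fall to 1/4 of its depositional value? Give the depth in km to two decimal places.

phi/phi₀ = 1/4 ⇒ exp(−k·z) = 1/4 ⇒ z = ln(4) / k
z = 1.3863 / 0.465 = 2.981 km

2.98 km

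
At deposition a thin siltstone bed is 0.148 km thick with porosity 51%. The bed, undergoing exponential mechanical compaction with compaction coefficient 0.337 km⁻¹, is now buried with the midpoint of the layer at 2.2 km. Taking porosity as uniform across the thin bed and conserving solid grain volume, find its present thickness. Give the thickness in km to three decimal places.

0.096 km

Porosity at 2.2 km: n = 0.51·exp(−0.337×2.2) = 0.2430
Solid-volume conservation: h(1−n) = h₀(1−n₀) ⇒ h = h₀·(1−n₀)/(1−n)
h = 0.148 × (1 − 0.51)/(1 − 0.2430) = 0.148 × 0.6473 = 0.0958 km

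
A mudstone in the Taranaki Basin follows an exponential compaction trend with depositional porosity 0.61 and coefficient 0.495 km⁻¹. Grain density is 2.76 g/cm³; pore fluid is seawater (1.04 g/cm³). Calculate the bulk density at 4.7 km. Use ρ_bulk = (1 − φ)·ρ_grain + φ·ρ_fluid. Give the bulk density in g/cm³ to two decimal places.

2.66 g/cm³

Porosity at depth: phi = 0.61·exp(−0.495×4.7) = 0.61×0.0976 = 0.0596
Bulk density: ρ_b = (1−phi)ρ_g + phi·ρ_f = 0.9404×2.76 + 0.0596×1.04
       = 2.596 + 0.062 = 2.658 g/cm³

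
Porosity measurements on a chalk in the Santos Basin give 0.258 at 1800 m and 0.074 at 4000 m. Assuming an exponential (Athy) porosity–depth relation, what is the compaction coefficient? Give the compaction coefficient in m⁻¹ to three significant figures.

0.000568 m⁻¹

Working in km (1 km = 1000 m; β in km⁻¹ = β in m⁻¹ × 1000):
Athy: n(d) = n₀ e^(−βd) ⇒ n₁/n₂ = e^{β(d₂−d₁)} ⇒ β = ln(n₁/n₂)/(d₂−d₁)
β = ln(0.258/0.074) / (4 − 1.8) = ln(3.486) / 2.2 = 1.2489 / 2.2 = 0.5677 km⁻¹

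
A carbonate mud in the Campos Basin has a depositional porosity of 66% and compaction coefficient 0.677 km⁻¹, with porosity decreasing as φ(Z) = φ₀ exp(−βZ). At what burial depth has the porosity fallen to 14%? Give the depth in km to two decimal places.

Invert Athy's law: Z = ln(φ₀/φ) / β
Z = ln(0.66/0.14) / 0.677 = ln(4.714) / 0.677 = 1.5506 / 0.677 = 2.290 km

2.29 km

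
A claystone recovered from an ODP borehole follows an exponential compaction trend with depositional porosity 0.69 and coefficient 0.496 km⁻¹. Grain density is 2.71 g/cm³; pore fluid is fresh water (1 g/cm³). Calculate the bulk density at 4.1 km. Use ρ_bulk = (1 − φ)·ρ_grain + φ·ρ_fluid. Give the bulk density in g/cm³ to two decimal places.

2.56 g/cm³

Porosity at depth: φ = 0.69·exp(−0.496×4.1) = 0.69×0.1309 = 0.0903
Bulk density: ρ_b = (1−φ)ρ_g + φ·ρ_f = 0.9097×2.71 + 0.0903×1
       = 2.465 + 0.090 = 2.556 g/cm³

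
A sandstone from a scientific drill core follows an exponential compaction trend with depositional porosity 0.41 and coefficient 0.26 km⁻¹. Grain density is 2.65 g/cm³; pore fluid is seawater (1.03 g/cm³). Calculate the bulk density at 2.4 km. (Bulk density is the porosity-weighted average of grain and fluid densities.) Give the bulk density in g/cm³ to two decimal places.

Porosity at depth: n = 0.41·exp(−0.26×2.4) = 0.41×0.5358 = 0.2197
Bulk density: ρ_b = (1−n)ρ_g + n·ρ_f = 0.7803×2.65 + 0.2197×1.03
       = 2.068 + 0.226 = 2.294 g/cm³

2.29 g/cm³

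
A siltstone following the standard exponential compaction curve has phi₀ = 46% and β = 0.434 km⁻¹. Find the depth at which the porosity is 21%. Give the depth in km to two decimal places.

1.81 km

Invert Athy's law: Z = ln(phi₀/phi) / β
Z = ln(0.46/0.21) / 0.434 = ln(2.19) / 0.434 = 0.7841 / 0.434 = 1.807 km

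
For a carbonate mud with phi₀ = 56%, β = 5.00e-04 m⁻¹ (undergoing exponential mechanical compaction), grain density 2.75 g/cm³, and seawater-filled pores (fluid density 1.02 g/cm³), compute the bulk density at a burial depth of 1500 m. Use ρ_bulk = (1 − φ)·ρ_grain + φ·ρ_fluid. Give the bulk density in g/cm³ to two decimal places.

2.29 g/cm³

Working in km (1 km = 1000 m; β in km⁻¹ = β in m⁻¹ × 1000):
Porosity at depth: phi = 0.56·exp(−0.5×1.5) = 0.56×0.4724 = 0.2645
Bulk density: ρ_b = (1−phi)ρ_g + phi·ρ_f = 0.7355×2.75 + 0.2645×1.02
       = 2.023 + 0.270 = 2.292 g/cm³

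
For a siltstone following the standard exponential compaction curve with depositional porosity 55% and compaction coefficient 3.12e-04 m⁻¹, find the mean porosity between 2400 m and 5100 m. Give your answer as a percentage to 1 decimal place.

Working in km (1 km = 1000 m; c in km⁻¹ = c in m⁻¹ × 1000):
⟨n⟩ = (1/(d₂−d₁)) ∫ n₀ e^(−cd) dd = n₀·(e^(−c·d₁) − e^(−c·d₂)) / (c·(d₂−d₁))
e^(−0.312×2.4) = 0.4729; e^(−0.312×5.1) = 0.2037
⟨n⟩ = 0.55 × (0.4729 − 0.2037) / (0.312 × 2.7) = 0.55 × 0.3196 = 0.1758

17.6%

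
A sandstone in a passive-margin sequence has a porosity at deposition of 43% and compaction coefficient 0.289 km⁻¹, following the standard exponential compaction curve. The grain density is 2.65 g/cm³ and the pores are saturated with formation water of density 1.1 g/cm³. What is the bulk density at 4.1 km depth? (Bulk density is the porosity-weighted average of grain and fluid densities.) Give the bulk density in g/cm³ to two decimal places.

2.45 g/cm³

Porosity at depth: φ = 0.43·exp(−0.289×4.1) = 0.43×0.3058 = 0.1315
Bulk density: ρ_b = (1−φ)ρ_g + φ·ρ_f = 0.8685×2.65 + 0.1315×1.1
       = 2.302 + 0.145 = 2.446 g/cm³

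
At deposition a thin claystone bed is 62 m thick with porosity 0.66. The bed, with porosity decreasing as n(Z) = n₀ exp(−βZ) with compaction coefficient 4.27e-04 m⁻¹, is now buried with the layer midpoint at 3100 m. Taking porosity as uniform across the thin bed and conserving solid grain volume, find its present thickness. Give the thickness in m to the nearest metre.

Working in km (1 km = 1000 m; β in km⁻¹ = β in m⁻¹ × 1000):
Porosity at 3.1 km: n = 0.66·exp(−0.427×3.1) = 0.1757
Solid-volume conservation: h(1−n) = h₀(1−n₀) ⇒ h = h₀·(1−n₀)/(1−n)
h = 0.062 × (1 − 0.66)/(1 − 0.1757) = 0.062 × 0.4125 = 0.0256 km

26 m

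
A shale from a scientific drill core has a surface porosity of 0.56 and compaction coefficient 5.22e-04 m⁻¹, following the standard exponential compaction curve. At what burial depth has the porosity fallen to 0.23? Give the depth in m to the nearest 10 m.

1700 m

Working in km (1 km = 1000 m; β in km⁻¹ = β in m⁻¹ × 1000):
Invert Athy's law: d = ln(φ₀/φ) / β
d = ln(0.56/0.23) / 0.522 = ln(2.435) / 0.522 = 0.8899 / 0.522 = 1.705 km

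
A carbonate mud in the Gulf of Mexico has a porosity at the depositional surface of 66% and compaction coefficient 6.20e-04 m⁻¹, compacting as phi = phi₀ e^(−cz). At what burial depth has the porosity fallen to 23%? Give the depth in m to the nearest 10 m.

Working in km (1 km = 1000 m; c in km⁻¹ = c in m⁻¹ × 1000):
Invert Athy's law: z = ln(phi₀/phi) / c
z = ln(0.66/0.23) / 0.62 = ln(2.87) / 0.62 = 1.0542 / 0.62 = 1.700 km

1700 m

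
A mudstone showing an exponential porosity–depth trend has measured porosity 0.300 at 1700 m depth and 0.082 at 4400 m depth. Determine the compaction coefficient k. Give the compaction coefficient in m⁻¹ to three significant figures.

0.000480 m⁻¹

Working in km (1 km = 1000 m; k in km⁻¹ = k in m⁻¹ × 1000):
Athy: φ(Z) = φ₀ e^(−kZ) ⇒ φ₁/φ₂ = e^{k(Z₂−Z₁)} ⇒ k = ln(φ₁/φ₂)/(Z₂−Z₁)
k = ln(0.3/0.082) / (4.4 − 1.7) = ln(3.659) / 2.7 = 1.2971 / 2.7 = 0.4804 km⁻¹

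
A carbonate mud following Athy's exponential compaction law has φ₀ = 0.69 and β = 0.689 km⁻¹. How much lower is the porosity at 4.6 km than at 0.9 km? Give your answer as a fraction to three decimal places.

φ(0.9) = 0.69·e^(−0.689×0.9) = 0.3711
φ(4.6) = 0.69·e^(−0.689×4.6) = 0.0290
Δφ = 0.3711 − 0.0290 = 0.3421

0.342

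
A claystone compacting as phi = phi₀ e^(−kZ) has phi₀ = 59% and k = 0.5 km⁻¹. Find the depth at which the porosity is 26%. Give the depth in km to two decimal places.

Invert Athy's law: Z = ln(phi₀/phi) / k
Z = ln(0.59/0.26) / 0.5 = ln(2.269) / 0.5 = 0.8194 / 0.5 = 1.639 km

1.64 km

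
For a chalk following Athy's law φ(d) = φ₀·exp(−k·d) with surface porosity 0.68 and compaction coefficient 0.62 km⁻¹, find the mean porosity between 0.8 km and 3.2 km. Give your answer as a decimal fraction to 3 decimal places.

0.215

⟨φ⟩ = (1/(d₂−d₁)) ∫ φ₀ e^(−kd) dd = φ₀·(e^(−k·d₁) − e^(−k·d₂)) / (k·(d₂−d₁))
e^(−0.62×0.8) = 0.6090; e^(−0.62×3.2) = 0.1375
⟨φ⟩ = 0.68 × (0.6090 − 0.1375) / (0.62 × 2.4) = 0.68 × 0.3168 = 0.2154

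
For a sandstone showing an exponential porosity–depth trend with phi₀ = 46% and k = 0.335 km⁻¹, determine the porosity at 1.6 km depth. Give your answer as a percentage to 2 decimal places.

phi = phi₀·exp(−k·z) = 0.46 × exp(−0.335 × 1.6) = 0.46 × exp(−0.536)
  = 0.46 × 0.5851 = 0.2691

26.91%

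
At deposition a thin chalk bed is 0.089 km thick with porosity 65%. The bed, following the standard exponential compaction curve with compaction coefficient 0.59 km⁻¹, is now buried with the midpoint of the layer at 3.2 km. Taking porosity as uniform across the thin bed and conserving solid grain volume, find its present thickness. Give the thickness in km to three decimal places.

Porosity at 3.2 km: phi = 0.65·exp(−0.59×3.2) = 0.0984
Solid-volume conservation: h(1−phi) = h₀(1−phi₀) ⇒ h = h₀·(1−phi₀)/(1−phi)
h = 0.089 × (1 − 0.65)/(1 − 0.0984) = 0.089 × 0.3882 = 0.0345 km

0.035 km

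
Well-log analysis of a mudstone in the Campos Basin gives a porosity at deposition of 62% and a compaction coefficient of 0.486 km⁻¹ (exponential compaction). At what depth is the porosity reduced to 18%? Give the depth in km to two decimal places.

Invert Athy's law: Z = ln(phi₀/phi) / c
Z = ln(0.62/0.18) / 0.486 = ln(3.444) / 0.486 = 1.2368 / 0.486 = 2.545 km

2.54 km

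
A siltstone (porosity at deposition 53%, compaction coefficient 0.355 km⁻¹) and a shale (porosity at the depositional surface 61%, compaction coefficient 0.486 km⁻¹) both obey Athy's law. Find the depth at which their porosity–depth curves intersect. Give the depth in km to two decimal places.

1.07 km

Set phi₀ₐ e^(−cₐZ) = phi₀ᵦ e^(−cᵦZ) ⇒ ln(phi₀ₐ/phi₀ᵦ) = (cₐ − cᵦ)·Z
Z = ln(0.53/0.61) / (0.355 − 0.486) = -0.1406 / -0.131 = 1.073 km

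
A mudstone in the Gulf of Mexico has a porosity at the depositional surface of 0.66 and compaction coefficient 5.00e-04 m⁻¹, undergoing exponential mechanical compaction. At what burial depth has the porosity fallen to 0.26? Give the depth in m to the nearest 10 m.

Working in km (1 km = 1000 m; k in km⁻¹ = k in m⁻¹ × 1000):
Invert Athy's law: z = ln(φ₀/φ) / k
z = ln(0.66/0.26) / 0.5 = ln(2.538) / 0.5 = 0.9316 / 0.5 = 1.863 km

1860 m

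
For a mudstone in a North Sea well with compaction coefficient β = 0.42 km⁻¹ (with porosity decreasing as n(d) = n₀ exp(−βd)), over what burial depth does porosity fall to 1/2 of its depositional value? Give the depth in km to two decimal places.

1.65 km

n/n₀ = 1/2 ⇒ exp(−β·d) = 1/2 ⇒ d = ln(2) / β
d = 0.6931 / 0.42 = 1.650 km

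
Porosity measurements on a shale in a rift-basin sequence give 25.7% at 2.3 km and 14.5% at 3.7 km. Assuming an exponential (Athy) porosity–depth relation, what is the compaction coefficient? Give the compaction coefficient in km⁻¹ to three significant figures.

0.409 km⁻¹

Athy: φ(z) = φ₀ e^(−cz) ⇒ φ₁/φ₂ = e^{c(z₂−z₁)} ⇒ c = ln(φ₁/φ₂)/(z₂−z₁)
c = ln(0.257/0.145) / (3.7 − 2.3) = ln(1.772) / 1.4 = 0.5723 / 1.4 = 0.4088 km⁻¹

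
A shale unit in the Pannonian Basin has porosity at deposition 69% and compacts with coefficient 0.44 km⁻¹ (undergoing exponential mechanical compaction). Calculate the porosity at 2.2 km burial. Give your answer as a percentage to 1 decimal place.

26.2%

phi = phi₀·exp(−c·z) = 0.69 × exp(−0.44 × 2.2) = 0.69 × exp(−0.968)
  = 0.69 × 0.3798 = 0.2621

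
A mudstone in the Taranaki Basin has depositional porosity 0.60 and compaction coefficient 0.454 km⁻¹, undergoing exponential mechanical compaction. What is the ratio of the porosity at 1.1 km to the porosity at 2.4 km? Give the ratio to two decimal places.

φ(d₁)/φ(d₂) = e^(−k·d₁)/e^(−k·d₂) = e^{k(d₂−d₁)}
= exp(0.454 × 1.3) = exp(0.5902) = 1.8043

1.80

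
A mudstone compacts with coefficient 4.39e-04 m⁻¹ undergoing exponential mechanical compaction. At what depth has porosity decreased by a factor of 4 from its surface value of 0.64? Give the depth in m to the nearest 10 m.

Working in km (1 km = 1000 m; β in km⁻¹ = β in m⁻¹ × 1000):
n/n₀ = 1/4 ⇒ exp(−β·d) = 1/4 ⇒ d = ln(4) / β
d = 1.3863 / 0.439 = 3.158 km

3160 m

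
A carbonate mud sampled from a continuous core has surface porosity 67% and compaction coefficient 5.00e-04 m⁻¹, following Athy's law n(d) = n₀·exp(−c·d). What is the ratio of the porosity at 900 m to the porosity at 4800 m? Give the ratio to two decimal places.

7.03

Working in km (1 km = 1000 m; c in km⁻¹ = c in m⁻¹ × 1000):
n(d₁)/n(d₂) = e^(−c·d₁)/e^(−c·d₂) = e^{c(d₂−d₁)}
= exp(0.5 × 3.9) = exp(1.95) = 7.0287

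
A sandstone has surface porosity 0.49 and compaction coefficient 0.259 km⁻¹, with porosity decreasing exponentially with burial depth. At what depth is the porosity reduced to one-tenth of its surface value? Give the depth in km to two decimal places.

8.89 km

φ/φ₀ = 1/10 ⇒ exp(−k·Z) = 1/10 ⇒ Z = ln(10) / k
Z = 2.3026 / 0.259 = 8.890 km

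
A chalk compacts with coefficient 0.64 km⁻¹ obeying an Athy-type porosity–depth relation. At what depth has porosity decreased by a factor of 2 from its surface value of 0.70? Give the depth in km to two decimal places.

1.08 km

n/n₀ = 1/2 ⇒ exp(−k·d) = 1/2 ⇒ d = ln(2) / k
d = 0.6931 / 0.64 = 1.083 km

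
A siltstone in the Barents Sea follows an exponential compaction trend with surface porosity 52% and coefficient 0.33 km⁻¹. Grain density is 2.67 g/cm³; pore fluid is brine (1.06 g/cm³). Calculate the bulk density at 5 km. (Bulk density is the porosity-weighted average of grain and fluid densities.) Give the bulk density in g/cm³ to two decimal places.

2.51 g/cm³

Porosity at depth: φ = 0.52·exp(−0.33×5) = 0.52×0.1920 = 0.0999
Bulk density: ρ_b = (1−φ)ρ_g + φ·ρ_f = 0.9001×2.67 + 0.0999×1.06
       = 2.403 + 0.106 = 2.509 g/cm³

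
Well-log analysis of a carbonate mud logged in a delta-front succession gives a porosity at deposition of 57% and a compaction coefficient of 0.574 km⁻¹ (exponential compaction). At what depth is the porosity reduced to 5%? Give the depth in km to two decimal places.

Invert Athy's law: d = ln(φ₀/φ) / k
d = ln(0.57/0.05) / 0.574 = ln(11.4) / 0.574 = 2.4336 / 0.574 = 4.240 km

4.24 km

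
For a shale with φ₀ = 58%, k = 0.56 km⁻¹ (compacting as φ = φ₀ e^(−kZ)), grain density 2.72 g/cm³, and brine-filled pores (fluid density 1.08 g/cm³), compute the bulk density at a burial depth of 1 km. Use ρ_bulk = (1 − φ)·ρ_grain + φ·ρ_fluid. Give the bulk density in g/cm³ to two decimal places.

Porosity at depth: φ = 0.58·exp(−0.56×1) = 0.58×0.5712 = 0.3313
Bulk density: ρ_b = (1−φ)ρ_g + φ·ρ_f = 0.6687×2.72 + 0.3313×1.08
       = 1.819 + 0.358 = 2.177 g/cm³

2.18 g/cm³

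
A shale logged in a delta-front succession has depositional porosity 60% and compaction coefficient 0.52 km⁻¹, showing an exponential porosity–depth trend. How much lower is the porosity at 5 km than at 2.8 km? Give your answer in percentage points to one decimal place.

9.5 percentage points

phi(2.8) = 0.6·e^(−0.52×2.8) = 0.1399
phi(5) = 0.6·e^(−0.52×5) = 0.0446
Δphi = 0.1399 − 0.0446 = 0.0953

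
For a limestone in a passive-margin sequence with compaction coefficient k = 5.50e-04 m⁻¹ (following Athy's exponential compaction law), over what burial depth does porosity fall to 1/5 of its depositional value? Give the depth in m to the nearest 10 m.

2930 m

Working in km (1 km = 1000 m; k in km⁻¹ = k in m⁻¹ × 1000):
phi/phi₀ = 1/5 ⇒ exp(−k·z) = 1/5 ⇒ z = ln(5) / k
z = 1.6094 / 0.55 = 2.926 km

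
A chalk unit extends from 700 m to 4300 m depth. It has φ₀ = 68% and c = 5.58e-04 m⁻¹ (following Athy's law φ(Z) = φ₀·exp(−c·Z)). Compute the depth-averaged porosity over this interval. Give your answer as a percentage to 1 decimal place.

19.8%

Working in km (1 km = 1000 m; c in km⁻¹ = c in m⁻¹ × 1000):
⟨φ⟩ = (1/(Z₂−Z₁)) ∫ φ₀ e^(−cZ) dZ = φ₀·(e^(−c·Z₁) − e^(−c·Z₂)) / (c·(Z₂−Z₁))
e^(−0.558×0.7) = 0.6767; e^(−0.558×4.3) = 0.0908
⟨φ⟩ = 0.68 × (0.6767 − 0.0908) / (0.558 × 3.6) = 0.68 × 0.2917 = 0.1983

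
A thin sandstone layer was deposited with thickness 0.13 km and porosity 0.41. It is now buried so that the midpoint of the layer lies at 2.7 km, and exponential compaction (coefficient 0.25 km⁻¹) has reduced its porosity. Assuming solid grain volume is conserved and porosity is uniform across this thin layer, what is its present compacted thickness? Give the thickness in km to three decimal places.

Porosity at 2.7 km: n = 0.41·exp(−0.25×2.7) = 0.2088
Solid-volume conservation: h(1−n) = h₀(1−n₀) ⇒ h = h₀·(1−n₀)/(1−n)
h = 0.13 × (1 − 0.41)/(1 − 0.2088) = 0.13 × 0.7457 = 0.0969 km

0.097 km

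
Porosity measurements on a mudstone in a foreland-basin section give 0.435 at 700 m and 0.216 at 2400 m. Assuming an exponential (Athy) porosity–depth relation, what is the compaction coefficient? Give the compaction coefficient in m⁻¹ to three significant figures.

0.000412 m⁻¹

Working in km (1 km = 1000 m; β in km⁻¹ = β in m⁻¹ × 1000):
Athy: n(Z) = n₀ e^(−βZ) ⇒ n₁/n₂ = e^{β(Z₂−Z₁)} ⇒ β = ln(n₁/n₂)/(Z₂−Z₁)
β = ln(0.435/0.216) / (2.4 − 0.7) = ln(2.014) / 1.7 = 0.7001 / 1.7 = 0.4118 km⁻¹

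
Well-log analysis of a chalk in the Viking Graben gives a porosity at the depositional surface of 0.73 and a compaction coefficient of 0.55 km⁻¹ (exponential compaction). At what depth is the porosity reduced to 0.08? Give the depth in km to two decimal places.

Invert Athy's law: z = ln(n₀/n) / β
z = ln(0.73/0.08) / 0.55 = ln(9.125) / 0.55 = 2.2110 / 0.55 = 4.020 km

4.02 km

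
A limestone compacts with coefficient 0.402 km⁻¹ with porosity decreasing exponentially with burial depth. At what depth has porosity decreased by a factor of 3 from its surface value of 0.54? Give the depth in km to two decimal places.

n/n₀ = 1/3 ⇒ exp(−c·d) = 1/3 ⇒ d = ln(3) / c
d = 1.0986 / 0.402 = 2.733 km

2.73 km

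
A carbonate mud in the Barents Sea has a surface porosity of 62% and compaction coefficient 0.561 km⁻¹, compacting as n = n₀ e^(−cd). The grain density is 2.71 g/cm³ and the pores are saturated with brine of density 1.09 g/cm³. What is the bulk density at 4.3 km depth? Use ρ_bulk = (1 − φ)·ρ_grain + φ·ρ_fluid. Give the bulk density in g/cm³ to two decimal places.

2.62 g/cm³

Porosity at depth: n = 0.62·exp(−0.561×4.3) = 0.62×0.0896 = 0.0556
Bulk density: ρ_b = (1−n)ρ_g + n·ρ_f = 0.9444×2.71 + 0.0556×1.09
       = 2.559 + 0.061 = 2.620 g/cm³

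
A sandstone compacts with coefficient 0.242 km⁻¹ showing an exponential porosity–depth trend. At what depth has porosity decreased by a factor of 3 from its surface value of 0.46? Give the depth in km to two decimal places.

4.54 km

phi/phi₀ = 1/3 ⇒ exp(−k·Z) = 1/3 ⇒ Z = ln(3) / k
Z = 1.0986 / 0.242 = 4.540 km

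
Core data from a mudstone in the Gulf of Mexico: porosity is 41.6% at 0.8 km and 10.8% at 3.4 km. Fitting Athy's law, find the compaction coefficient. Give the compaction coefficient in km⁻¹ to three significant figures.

0.519 km⁻¹

Athy: phi(d) = phi₀ e^(−βd) ⇒ phi₁/phi₂ = e^{β(d₂−d₁)} ⇒ β = ln(phi₁/phi₂)/(d₂−d₁)
β = ln(0.416/0.108) / (3.4 − 0.8) = ln(3.852) / 2.6 = 1.3486 / 2.6 = 0.5187 km⁻¹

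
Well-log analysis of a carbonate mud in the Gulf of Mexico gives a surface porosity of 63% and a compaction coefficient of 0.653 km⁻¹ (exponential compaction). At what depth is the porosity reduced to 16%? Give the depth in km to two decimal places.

Invert Athy's law: d = ln(φ₀/φ) / k
d = ln(0.63/0.16) / 0.653 = ln(3.938) / 0.653 = 1.3705 / 0.653 = 2.099 km

2.10 km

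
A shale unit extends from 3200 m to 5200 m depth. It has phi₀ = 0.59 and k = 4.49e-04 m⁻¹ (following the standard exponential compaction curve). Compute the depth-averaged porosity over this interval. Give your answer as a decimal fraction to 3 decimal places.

0.093

Working in km (1 km = 1000 m; k in km⁻¹ = k in m⁻¹ × 1000):
⟨phi⟩ = (1/(z₂−z₁)) ∫ phi₀ e^(−kz) dz = phi₀·(e^(−k·z₁) − e^(−k·z₂)) / (k·(z₂−z₁))
e^(−0.449×3.2) = 0.2377; e^(−0.449×5.2) = 0.0968
⟨phi⟩ = 0.59 × (0.2377 − 0.0968) / (0.449 × 2) = 0.59 × 0.1569 = 0.0925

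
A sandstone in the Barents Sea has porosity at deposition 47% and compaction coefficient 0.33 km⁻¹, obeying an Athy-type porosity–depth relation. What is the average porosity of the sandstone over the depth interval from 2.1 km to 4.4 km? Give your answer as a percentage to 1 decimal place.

16.5%

⟨phi⟩ = (1/(Z₂−Z₁)) ∫ phi₀ e^(−cZ) dZ = phi₀·(e^(−c·Z₁) − e^(−c·Z₂)) / (c·(Z₂−Z₁))
e^(−0.33×2.1) = 0.5001; e^(−0.33×4.4) = 0.2341
⟨phi⟩ = 0.47 × (0.5001 − 0.2341) / (0.33 × 2.3) = 0.47 × 0.3504 = 0.1647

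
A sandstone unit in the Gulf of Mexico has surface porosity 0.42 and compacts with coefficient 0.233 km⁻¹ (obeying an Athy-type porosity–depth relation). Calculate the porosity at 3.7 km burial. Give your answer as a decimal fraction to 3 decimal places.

n = n₀·exp(−c·z) = 0.42 × exp(−0.233 × 3.7) = 0.42 × exp(−0.8621)
  = 0.42 × 0.4223 = 0.1774

0.177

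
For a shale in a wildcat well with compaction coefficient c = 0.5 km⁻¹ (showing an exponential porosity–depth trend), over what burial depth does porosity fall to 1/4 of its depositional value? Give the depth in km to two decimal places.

2.77 km

n/n₀ = 1/4 ⇒ exp(−c·d) = 1/4 ⇒ d = ln(4) / c
d = 1.3863 / 0.5 = 2.773 km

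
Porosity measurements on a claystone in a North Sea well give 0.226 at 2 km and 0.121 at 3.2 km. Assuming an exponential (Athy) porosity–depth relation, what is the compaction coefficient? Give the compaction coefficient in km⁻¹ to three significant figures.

0.521 km⁻¹

Athy: phi(z) = phi₀ e^(−cz) ⇒ phi₁/phi₂ = e^{c(z₂−z₁)} ⇒ c = ln(phi₁/phi₂)/(z₂−z₁)
c = ln(0.226/0.121) / (3.2 − 2) = ln(1.868) / 1.2 = 0.6247 / 1.2 = 0.5206 km⁻¹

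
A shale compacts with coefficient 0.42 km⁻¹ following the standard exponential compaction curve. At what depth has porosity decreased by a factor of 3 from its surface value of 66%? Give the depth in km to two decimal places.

n/n₀ = 1/3 ⇒ exp(−β·z) = 1/3 ⇒ z = ln(3) / β
z = 1.0986 / 0.42 = 2.616 km

2.62 km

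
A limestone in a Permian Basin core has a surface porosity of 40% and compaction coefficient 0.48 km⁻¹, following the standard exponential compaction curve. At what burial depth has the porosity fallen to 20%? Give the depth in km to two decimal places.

Invert Athy's law: z = ln(phi₀/phi) / β
z = ln(0.4/0.2) / 0.48 = ln(2) / 0.48 = 0.6931 / 0.48 = 1.444 km

1.44 km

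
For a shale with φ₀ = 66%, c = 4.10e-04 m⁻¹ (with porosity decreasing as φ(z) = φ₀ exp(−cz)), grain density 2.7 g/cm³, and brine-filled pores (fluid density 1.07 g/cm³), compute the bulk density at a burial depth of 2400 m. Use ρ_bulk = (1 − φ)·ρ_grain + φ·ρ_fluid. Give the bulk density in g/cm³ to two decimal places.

Working in km (1 km = 1000 m; c in km⁻¹ = c in m⁻¹ × 1000):
Porosity at depth: φ = 0.66·exp(−0.41×2.4) = 0.66×0.3738 = 0.2467
Bulk density: ρ_b = (1−φ)ρ_g + φ·ρ_f = 0.7533×2.7 + 0.2467×1.07
       = 2.034 + 0.264 = 2.298 g/cm³

2.30 g/cm³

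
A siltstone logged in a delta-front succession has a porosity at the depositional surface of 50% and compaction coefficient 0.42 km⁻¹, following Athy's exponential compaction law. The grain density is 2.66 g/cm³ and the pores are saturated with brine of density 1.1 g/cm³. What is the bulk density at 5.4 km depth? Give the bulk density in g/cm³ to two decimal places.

2.58 g/cm³

Porosity at depth: n = 0.5·exp(−0.42×5.4) = 0.5×0.1035 = 0.0518
Bulk density: ρ_b = (1−n)ρ_g + n·ρ_f = 0.9482×2.66 + 0.0518×1.1
       = 2.522 + 0.057 = 2.579 g/cm³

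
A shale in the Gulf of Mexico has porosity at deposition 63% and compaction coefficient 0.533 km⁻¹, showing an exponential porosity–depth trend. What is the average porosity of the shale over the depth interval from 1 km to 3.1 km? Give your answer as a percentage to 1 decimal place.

22.2%

⟨φ⟩ = (1/(d₂−d₁)) ∫ φ₀ e^(−cd) dd = φ₀·(e^(−c·d₁) − e^(−c·d₂)) / (c·(d₂−d₁))
e^(−0.533×1) = 0.5868; e^(−0.533×3.1) = 0.1916
⟨φ⟩ = 0.63 × (0.5868 − 0.1916) / (0.533 × 2.1) = 0.63 × 0.3531 = 0.2225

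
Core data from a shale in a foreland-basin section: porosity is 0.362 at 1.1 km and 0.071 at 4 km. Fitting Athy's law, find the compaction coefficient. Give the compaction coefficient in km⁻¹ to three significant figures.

0.562 km⁻¹

Athy: n(d) = n₀ e^(−kd) ⇒ n₁/n₂ = e^{k(d₂−d₁)} ⇒ k = ln(n₁/n₂)/(d₂−d₁)
k = ln(0.362/0.071) / (4 − 1.1) = ln(5.099) / 2.9 = 1.6290 / 2.9 = 0.5617 km⁻¹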